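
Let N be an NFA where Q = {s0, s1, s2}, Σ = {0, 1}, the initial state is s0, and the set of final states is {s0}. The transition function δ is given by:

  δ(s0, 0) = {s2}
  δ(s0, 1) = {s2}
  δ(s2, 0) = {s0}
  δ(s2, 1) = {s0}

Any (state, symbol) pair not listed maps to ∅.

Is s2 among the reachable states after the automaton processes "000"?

Yes

Start in {s0}.
Read '0': s0→{s2}; now {s2}.
Read '0': s2→{s0}; now {s0}.
Read '0': s0→{s2}; now {s2}.
State s2 is in {s2}.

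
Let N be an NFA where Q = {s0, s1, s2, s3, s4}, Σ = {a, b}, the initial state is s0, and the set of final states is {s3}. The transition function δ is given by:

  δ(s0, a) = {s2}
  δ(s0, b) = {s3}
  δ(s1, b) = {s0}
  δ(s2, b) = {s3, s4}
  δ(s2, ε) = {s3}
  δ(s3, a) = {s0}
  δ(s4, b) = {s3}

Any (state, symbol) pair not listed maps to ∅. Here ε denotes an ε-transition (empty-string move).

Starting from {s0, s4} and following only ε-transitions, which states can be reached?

Begin with {s0, s4}.
No ε-moves leave this set, so the closure equals the set itself.

{s0, s4}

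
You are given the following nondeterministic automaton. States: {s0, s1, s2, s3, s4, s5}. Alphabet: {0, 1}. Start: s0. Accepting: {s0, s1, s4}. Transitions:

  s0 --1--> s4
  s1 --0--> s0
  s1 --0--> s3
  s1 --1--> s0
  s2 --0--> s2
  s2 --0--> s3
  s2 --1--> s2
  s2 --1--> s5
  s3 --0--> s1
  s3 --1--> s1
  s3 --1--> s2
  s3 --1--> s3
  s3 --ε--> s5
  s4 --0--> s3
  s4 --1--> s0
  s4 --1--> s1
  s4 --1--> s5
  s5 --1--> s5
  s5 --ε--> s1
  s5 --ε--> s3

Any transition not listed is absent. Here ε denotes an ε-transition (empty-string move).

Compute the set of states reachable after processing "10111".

{s0, s1, s2, s3, s4, s5}

Start in {s0}.
Read '1': {s0} → {s4}.
Read '0': {s4} → {s1, s3, s5}.
Read '1': {s1, s3, s5} → {s0, s1, s2, s3, s5}.
Read '1': {s0, s1, s2, s3, s5} → {s0, s1, s2, s3, s4, s5}.
Read '1': {s0, s1, s2, s3, s4, s5} → {s0, s1, s2, s3, s4, s5}.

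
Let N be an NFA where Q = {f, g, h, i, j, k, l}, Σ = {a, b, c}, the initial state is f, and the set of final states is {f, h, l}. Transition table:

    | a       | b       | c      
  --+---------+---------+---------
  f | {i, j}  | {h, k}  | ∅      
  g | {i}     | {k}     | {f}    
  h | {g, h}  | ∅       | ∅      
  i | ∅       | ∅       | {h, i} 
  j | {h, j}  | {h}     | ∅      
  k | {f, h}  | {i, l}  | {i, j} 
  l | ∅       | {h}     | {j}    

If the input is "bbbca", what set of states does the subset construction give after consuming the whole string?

∅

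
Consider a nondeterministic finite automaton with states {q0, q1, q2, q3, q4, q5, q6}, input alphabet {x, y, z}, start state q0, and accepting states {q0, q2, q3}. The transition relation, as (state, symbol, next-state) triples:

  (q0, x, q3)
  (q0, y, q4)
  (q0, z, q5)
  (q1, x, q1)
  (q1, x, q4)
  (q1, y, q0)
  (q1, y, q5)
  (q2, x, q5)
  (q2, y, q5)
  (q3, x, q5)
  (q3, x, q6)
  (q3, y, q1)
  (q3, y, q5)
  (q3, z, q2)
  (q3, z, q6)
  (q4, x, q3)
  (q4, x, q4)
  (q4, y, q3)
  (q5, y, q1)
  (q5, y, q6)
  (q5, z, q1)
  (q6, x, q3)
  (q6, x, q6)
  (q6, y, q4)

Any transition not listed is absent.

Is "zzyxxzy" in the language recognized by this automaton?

Start in {q0}.
Read 'z': {q0} → {q5}.
Read 'z': {q5} → {q1}.
Read 'y': {q1} → {q0, q5}.
Read 'x': {q0, q5} → {q3}.
Read 'x': {q3} → {q5, q6}.
Read 'z': {q5, q6} → {q1}.
Read 'y': {q1} → {q0, q5}.
The final set {q0, q5} contains the accepting state q0.

Yes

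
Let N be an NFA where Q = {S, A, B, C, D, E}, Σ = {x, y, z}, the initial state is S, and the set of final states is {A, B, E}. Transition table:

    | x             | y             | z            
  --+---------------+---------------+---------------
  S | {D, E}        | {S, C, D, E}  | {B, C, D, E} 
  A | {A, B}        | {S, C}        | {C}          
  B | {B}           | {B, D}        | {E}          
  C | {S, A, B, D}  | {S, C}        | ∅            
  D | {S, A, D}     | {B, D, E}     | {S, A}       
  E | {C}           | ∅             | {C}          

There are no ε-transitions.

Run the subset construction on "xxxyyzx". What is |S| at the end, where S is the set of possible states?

Start in {S}.
Read 'x': S→{D, E}; now {D, E}.
Read 'x': D→{S, A, D}, E→{C}; now {S, A, C, D}.
Read 'x': S→{D, E}, A→{A, B}, C→{S, A, B, D}, D→{S, A, D}; now {S, A, B, D, E}.
Read 'y': S→{S, C, D, E}, A→{S, C}, B→{B, D}, D→{B, D, E}, E→∅; now {S, B, C, D, E}.
Read 'y': S→{S, C, D, E}, B→{B, D}, C→{S, C}, D→{B, D, E}, E→∅; now {S, B, C, D, E}.
Read 'z': S→{B, C, D, E}, B→{E}, C→∅, D→{S, A}, E→{C}; now {S, A, B, C, D, E}.
Read 'x': S→{D, E}, A→{A, B}, B→{B}, C→{S, A, B, D}, D→{S, A, D}, E→{C}; now {S, A, B, C, D, E}.
That set has 6 states.

6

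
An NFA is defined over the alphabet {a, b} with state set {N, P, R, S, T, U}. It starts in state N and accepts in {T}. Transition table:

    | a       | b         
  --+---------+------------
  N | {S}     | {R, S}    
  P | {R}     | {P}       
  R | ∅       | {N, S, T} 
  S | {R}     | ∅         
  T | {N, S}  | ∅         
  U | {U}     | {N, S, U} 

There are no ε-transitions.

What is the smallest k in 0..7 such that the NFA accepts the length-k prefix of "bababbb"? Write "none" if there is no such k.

3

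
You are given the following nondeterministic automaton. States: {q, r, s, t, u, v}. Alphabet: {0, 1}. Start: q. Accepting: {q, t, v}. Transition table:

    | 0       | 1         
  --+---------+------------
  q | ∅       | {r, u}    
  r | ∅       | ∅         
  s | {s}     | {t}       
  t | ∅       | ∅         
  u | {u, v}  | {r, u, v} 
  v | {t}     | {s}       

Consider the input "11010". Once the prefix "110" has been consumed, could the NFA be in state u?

Yes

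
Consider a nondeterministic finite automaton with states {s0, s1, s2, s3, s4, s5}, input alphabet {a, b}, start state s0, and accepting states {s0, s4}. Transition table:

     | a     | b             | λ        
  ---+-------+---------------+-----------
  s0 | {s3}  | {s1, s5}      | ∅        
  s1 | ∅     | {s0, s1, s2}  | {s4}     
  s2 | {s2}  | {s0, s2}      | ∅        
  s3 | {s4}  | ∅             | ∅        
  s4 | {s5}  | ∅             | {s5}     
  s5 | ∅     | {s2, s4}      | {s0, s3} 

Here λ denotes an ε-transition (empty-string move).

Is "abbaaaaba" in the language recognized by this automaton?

Start in {s0}.
Read 'a': s0→{s3}; now {s3}.
Read 'b': s3→∅; now ∅.
The set is empty and remains empty for the remaining 7 symbols.
The final set ∅ contains no accepting state.

No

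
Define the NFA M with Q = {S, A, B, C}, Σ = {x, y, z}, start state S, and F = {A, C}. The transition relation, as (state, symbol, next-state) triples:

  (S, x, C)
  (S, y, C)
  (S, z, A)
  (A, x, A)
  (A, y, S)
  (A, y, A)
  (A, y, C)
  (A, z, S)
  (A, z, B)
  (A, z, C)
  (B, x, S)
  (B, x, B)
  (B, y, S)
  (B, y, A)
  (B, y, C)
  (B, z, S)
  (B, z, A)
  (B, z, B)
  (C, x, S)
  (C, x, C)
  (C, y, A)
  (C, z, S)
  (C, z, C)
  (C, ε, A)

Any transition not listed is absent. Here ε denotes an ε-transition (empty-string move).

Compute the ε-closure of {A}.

{A}

Begin with {A}.
No ε-moves leave this set, so the closure equals the set itself.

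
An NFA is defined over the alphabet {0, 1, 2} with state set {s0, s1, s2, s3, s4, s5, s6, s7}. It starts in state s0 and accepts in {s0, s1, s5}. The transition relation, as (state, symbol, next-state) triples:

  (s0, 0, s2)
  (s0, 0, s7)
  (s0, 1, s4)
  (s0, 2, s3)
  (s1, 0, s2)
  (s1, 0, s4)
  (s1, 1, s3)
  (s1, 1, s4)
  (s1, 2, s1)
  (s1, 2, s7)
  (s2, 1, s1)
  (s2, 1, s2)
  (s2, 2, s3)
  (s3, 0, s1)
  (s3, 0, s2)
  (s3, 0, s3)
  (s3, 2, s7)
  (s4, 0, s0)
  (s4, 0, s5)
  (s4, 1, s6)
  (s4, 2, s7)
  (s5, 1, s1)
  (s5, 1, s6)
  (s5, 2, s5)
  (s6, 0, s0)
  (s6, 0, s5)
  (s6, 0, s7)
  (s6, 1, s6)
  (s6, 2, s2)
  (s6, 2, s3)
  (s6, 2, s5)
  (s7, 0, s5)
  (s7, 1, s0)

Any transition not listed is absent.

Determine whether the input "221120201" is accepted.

Start in {s0}.
Read '2': {s0} → {s3}.
Read '2': {s3} → {s7}.
Read '1': {s7} → {s0}.
Read '1': {s0} → {s4}.
Read '2': {s4} → {s7}.
Read '0': {s7} → {s5}.
Read '2': {s5} → {s5}.
Read '0': {s5} → ∅.
The set is empty and remains empty for the remaining 1 symbol.
The final set ∅ contains no accepting state.

No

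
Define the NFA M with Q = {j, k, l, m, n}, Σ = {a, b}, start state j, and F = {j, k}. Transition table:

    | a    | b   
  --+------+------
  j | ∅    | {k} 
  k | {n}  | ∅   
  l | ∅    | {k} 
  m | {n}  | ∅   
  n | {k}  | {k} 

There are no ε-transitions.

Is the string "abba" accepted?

No

Start in {j}.
Read 'a': j→∅; now ∅.
The set is empty and remains empty for the remaining 3 symbols.
The final set ∅ contains no accepting state.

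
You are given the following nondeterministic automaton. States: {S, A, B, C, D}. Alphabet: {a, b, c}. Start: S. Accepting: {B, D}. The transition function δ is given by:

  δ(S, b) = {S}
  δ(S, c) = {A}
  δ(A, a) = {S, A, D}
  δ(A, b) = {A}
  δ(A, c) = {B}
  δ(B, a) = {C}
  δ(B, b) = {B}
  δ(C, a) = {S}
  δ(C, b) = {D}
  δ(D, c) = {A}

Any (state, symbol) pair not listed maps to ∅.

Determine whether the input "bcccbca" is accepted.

Start in {S}.
Read 'b': {S} → {S}.
Read 'c': {S} → {A}.
Read 'c': {A} → {B}.
Read 'c': {B} → ∅.
The set is empty and remains empty for the remaining 3 symbols.
The final set ∅ contains no accepting state.

No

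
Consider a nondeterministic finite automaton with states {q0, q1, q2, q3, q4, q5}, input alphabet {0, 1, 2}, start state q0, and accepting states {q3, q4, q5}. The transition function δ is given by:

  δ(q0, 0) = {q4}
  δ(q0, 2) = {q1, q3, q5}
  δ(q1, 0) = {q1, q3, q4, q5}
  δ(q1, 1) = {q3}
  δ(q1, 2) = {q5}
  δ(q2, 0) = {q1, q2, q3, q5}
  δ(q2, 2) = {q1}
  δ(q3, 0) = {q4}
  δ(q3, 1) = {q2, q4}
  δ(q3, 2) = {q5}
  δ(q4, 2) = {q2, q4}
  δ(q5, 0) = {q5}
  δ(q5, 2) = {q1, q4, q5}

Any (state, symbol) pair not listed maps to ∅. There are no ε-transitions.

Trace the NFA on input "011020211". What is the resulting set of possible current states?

∅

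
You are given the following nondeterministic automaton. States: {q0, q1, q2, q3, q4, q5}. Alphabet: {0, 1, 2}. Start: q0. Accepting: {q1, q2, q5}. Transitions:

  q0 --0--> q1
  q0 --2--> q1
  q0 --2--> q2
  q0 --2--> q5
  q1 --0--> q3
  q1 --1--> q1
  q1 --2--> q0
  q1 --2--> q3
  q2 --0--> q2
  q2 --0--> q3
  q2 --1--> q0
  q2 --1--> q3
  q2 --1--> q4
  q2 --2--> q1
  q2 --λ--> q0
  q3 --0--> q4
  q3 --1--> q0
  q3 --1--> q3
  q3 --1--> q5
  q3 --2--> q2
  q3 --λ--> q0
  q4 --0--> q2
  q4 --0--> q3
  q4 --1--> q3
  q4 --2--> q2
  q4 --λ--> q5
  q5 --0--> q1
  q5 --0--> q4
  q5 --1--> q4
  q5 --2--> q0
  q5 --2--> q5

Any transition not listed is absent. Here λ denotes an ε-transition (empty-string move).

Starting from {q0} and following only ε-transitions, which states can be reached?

Begin with {q0}.
No ε-moves leave this set, so the closure equals the set itself.

{q0}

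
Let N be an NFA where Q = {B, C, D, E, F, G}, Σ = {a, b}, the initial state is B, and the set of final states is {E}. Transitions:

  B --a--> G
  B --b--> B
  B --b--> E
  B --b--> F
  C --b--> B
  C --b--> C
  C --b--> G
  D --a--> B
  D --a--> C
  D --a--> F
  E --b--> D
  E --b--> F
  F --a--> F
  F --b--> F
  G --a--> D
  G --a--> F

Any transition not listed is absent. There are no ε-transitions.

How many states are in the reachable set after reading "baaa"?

Start in {B}.
Read 'b': B→{B, E, F}; now {B, E, F}.
Read 'a': B→{G}, E→∅, F→{F}; now {F, G}.
Read 'a': F→{F}, G→{D, F}; now {D, F}.
Read 'a': D→{B, C, F}, F→{F}; now {B, C, F}.
That set has 3 states.

3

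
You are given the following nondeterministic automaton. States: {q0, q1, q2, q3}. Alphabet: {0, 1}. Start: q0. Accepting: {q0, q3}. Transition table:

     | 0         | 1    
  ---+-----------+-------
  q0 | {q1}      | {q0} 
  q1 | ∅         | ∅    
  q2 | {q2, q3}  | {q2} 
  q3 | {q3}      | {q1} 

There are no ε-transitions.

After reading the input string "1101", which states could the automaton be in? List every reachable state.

Start in {q0}.
Read '1': q0→{q0}; now {q0}.
Read '1': q0→{q0}; now {q0}.
Read '0': q0→{q1}; now {q1}.
Read '1': q1→∅; now ∅.

∅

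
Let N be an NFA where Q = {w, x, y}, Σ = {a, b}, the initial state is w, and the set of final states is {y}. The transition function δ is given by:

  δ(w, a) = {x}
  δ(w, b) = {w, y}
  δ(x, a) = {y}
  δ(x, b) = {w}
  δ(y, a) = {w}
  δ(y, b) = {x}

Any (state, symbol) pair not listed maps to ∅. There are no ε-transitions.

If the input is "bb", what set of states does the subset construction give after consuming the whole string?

Start in {w}.
Read 'b': {w} → {w, y}.
Read 'b': {w, y} → {w, x, y}.

{w, x, y}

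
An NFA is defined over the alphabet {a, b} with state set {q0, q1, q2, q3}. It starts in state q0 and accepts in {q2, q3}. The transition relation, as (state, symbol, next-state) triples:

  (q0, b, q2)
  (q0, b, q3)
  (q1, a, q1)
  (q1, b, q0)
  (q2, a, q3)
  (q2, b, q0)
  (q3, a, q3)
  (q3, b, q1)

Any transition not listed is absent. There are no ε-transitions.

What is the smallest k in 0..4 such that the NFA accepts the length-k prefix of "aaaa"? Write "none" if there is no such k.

Start in {q0}.
Read 'a': q0→∅; now ∅.
The set is empty and remains empty for the remaining 3 symbols.
No reachable set along the way intersects F.

none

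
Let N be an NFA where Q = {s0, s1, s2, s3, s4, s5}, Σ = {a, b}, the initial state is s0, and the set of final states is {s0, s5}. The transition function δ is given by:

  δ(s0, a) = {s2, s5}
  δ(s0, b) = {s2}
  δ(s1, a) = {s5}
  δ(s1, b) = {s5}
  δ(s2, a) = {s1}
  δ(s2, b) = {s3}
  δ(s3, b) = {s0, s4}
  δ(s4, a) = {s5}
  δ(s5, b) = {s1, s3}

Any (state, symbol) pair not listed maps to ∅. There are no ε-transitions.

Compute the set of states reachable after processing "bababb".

∅

Start in {s0}.
Read 'b': {s0} → {s2}.
Read 'a': {s2} → {s1}.
Read 'b': {s1} → {s5}.
Read 'a': {s5} → ∅.
The set is empty and remains empty for the remaining 2 symbols.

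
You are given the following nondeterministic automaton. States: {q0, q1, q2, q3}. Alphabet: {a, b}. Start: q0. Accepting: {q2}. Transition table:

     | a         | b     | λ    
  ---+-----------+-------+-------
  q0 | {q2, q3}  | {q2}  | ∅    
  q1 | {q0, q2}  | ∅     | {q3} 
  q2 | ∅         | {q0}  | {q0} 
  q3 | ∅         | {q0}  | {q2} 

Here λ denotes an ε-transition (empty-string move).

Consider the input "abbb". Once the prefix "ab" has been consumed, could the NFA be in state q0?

Start in {q0}.
Read 'a': q0→{q2, q3}; union {q2, q3}; ε-closure = {q0, q2, q3}.
Read 'b': q0→{q2}, q2→{q0}, q3→{q0}; now {q0, q2}.
State q0 is in {q0, q2}.

Yes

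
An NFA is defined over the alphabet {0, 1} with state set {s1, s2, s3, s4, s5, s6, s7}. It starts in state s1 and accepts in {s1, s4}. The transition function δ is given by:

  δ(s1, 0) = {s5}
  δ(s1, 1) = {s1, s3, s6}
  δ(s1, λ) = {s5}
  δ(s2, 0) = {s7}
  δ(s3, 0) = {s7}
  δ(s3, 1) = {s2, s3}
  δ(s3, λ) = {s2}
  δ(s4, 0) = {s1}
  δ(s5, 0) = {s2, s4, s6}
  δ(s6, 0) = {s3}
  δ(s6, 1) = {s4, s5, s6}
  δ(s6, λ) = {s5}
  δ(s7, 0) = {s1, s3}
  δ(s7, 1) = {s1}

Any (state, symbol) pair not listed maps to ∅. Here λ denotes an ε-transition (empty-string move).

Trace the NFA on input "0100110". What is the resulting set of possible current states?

{s1, s2, s3, s4, s5, s6, s7}

Start: ε-closure({s1}) = {s1, s5}.
Read '0': {s1, s5} → {s2, s4, s5, s6}.
Read '1': {s2, s4, s5, s6} → {s4, s5, s6}.
Read '0': {s4, s5, s6} → {s1, s2, s3, s4, s5, s6}.
Read '0': {s1, s2, s3, s4, s5, s6} → {s1, s2, s3, s4, s5, s6, s7}.
Read '1': {s1, s2, s3, s4, s5, s6, s7} → {s1, s2, s3, s4, s5, s6}.
Read '1': {s1, s2, s3, s4, s5, s6} → {s1, s2, s3, s4, s5, s6}.
Read '0': {s1, s2, s3, s4, s5, s6} → {s1, s2, s3, s4, s5, s6, s7}.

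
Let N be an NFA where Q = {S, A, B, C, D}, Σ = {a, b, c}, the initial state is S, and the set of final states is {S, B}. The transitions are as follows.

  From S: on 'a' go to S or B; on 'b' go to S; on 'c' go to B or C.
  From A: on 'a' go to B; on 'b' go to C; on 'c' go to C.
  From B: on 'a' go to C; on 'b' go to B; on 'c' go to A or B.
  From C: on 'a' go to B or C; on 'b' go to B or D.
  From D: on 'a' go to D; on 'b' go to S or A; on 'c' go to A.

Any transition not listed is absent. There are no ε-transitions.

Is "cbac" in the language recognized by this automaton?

Start in {S}.
Read 'c': S→{B, C}; now {B, C}.
Read 'b': B→{B}, C→{B, D}; now {B, D}.
Read 'a': B→{C}, D→{D}; now {C, D}.
Read 'c': C→∅, D→{A}; now {A}.
The final set {A} contains no accepting state.

No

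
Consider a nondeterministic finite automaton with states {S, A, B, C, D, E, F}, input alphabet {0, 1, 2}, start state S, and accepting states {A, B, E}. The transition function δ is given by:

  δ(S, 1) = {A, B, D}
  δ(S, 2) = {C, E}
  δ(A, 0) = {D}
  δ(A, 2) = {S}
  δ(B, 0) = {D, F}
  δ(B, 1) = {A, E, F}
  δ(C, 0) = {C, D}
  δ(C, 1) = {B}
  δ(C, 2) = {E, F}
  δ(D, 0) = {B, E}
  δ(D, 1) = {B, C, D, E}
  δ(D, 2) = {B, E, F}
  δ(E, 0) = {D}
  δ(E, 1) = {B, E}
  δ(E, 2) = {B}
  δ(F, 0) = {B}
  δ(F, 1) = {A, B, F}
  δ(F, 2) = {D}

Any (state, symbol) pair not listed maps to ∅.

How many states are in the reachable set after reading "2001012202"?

4

Start in {S}.
Read '2': {S} → {C, E}.
Read '0': {C, E} → {C, D}.
Read '0': {C, D} → {B, C, D, E}.
Read '1': {B, C, D, E} → {A, B, C, D, E, F}.
Read '0': {A, B, C, D, E, F} → {B, C, D, E, F}.
Read '1': {B, C, D, E, F} → {A, B, C, D, E, F}.
Read '2': {A, B, C, D, E, F} → {S, B, D, E, F}.
Read '2': {S, B, D, E, F} → {B, C, D, E, F}.
Read '0': {B, C, D, E, F} → {B, C, D, E, F}.
Read '2': {B, C, D, E, F} → {B, D, E, F}.
That set has 4 states.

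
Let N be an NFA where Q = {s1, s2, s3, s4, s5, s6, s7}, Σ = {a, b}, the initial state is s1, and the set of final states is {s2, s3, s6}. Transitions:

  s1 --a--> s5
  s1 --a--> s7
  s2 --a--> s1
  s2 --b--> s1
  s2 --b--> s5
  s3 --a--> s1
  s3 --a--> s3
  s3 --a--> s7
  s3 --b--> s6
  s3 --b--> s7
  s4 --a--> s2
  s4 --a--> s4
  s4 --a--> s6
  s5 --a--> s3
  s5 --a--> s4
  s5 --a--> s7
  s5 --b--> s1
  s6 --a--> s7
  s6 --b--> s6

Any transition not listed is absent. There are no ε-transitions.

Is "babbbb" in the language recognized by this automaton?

Start in {s1}.
Read 'b': {s1} → ∅.
The set is empty and remains empty for the remaining 5 symbols.
The final set ∅ contains no accepting state.

No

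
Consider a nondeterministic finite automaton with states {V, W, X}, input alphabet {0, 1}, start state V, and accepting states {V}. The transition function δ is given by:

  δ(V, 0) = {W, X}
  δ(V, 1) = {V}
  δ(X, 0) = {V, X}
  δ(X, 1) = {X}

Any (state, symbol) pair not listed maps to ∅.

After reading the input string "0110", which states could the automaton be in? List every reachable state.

Start in {V}.
Read '0': {V} → {W, X}.
Read '1': {W, X} → {X}.
Read '1': {X} → {X}.
Read '0': {X} → {V, X}.

{V, X}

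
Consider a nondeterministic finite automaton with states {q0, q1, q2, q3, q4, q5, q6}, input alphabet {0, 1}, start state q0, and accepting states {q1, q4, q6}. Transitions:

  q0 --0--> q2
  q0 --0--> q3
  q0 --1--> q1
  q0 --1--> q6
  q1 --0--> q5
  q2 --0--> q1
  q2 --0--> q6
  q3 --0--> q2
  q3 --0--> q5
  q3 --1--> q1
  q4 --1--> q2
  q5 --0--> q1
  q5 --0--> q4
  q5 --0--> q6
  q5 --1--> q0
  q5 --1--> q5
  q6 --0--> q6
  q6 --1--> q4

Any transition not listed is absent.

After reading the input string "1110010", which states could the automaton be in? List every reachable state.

Start in {q0}.
Read '1': {q0} → {q1, q6}.
Read '1': {q1, q6} → {q4}.
Read '1': {q4} → {q2}.
Read '0': {q2} → {q1, q6}.
Read '0': {q1, q6} → {q5, q6}.
Read '1': {q5, q6} → {q0, q4, q5}.
Read '0': {q0, q4, q5} → {q1, q2, q3, q4, q6}.

{q1, q2, q3, q4, q6}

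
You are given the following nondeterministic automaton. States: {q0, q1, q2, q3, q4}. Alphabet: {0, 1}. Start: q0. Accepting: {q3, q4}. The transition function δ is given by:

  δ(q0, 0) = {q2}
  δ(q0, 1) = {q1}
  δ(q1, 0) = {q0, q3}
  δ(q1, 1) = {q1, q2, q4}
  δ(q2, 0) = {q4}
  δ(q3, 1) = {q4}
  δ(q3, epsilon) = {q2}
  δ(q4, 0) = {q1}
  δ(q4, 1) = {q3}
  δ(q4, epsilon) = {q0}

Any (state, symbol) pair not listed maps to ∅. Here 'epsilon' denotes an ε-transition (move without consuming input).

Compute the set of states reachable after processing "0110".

∅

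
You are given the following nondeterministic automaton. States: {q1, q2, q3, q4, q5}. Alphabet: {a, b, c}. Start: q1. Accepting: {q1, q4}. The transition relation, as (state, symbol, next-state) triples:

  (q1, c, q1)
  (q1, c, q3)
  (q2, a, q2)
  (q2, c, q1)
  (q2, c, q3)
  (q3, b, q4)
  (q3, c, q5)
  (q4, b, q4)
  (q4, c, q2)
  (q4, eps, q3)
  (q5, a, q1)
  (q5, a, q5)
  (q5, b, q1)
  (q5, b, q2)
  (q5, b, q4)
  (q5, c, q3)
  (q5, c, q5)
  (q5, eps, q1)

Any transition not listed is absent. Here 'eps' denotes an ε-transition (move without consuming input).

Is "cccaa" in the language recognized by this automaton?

Yes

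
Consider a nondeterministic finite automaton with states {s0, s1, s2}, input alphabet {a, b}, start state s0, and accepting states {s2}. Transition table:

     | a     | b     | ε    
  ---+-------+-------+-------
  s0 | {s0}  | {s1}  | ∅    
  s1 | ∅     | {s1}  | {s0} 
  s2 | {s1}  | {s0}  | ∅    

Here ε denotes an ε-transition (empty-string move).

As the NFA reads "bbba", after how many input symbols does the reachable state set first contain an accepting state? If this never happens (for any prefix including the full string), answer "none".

none

Start in {s0}.
Read 'b': s0→{s1}; union {s1}; ε-closure = {s0, s1}.
Read 'b': s0→{s1}, s1→{s1}; union {s1}; ε-closure = {s0, s1}.
Read 'b': s0→{s1}, s1→{s1}; union {s1}; ε-closure = {s0, s1}.
Read 'a': s0→{s0}, s1→∅; now {s0}.
No reachable set along the way intersects F.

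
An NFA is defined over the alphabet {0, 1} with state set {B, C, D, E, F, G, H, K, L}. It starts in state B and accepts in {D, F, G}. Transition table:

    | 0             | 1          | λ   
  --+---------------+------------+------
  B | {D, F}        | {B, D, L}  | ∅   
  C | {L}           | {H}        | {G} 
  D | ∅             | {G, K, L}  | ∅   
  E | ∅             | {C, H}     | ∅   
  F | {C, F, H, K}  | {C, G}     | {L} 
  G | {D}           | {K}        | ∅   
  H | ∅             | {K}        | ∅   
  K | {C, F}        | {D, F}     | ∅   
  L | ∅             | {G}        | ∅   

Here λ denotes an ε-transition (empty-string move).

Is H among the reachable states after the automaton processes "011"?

Start in {B}.
Read '0': {B} → {D, F, L}.
Read '1': {D, F, L} → {C, G, K, L}.
Read '1': {C, G, K, L} → {D, F, G, H, K, L}.
State H is in {D, F, G, H, K, L}.

Yes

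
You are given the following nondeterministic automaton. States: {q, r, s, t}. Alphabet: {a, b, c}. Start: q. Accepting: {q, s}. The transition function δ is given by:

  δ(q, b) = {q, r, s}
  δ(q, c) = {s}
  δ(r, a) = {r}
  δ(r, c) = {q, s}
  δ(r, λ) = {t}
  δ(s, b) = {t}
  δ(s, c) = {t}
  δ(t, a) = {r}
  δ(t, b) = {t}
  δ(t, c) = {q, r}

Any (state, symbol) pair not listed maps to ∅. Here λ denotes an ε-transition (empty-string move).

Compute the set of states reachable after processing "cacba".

Start in {q}.
Read 'c': q→{s}; now {s}.
Read 'a': s→∅; now ∅.
The set is empty and remains empty for the remaining 3 symbols.

∅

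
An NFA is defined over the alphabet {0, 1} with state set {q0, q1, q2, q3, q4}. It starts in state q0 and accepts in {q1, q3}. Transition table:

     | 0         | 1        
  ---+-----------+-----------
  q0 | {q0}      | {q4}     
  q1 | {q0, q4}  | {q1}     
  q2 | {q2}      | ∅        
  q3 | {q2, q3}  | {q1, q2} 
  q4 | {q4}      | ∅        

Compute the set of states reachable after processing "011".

∅

Start in {q0}.
Read '0': q0→{q0}; now {q0}.
Read '1': q0→{q4}; now {q4}.
Read '1': q4→∅; now ∅.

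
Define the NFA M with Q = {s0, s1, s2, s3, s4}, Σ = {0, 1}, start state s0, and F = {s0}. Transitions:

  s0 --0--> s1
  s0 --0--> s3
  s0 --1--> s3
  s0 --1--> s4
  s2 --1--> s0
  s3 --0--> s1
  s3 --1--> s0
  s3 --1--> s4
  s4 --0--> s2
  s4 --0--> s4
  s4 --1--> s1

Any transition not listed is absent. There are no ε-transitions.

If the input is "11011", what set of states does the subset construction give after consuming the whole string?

Start in {s0}.
Read '1': {s0} → {s3, s4}.
Read '1': {s3, s4} → {s0, s1, s4}.
Read '0': {s0, s1, s4} → {s1, s2, s3, s4}.
Read '1': {s1, s2, s3, s4} → {s0, s1, s4}.
Read '1': {s0, s1, s4} → {s1, s3, s4}.

{s1, s3, s4}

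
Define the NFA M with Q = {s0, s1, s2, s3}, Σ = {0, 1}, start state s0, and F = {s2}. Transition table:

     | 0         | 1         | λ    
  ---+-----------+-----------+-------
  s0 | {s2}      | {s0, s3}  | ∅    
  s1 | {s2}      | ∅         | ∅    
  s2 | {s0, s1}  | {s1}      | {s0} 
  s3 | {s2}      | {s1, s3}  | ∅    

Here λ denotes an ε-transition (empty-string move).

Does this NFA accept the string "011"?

No

Start in {s0}.
Read '0': s0→{s2}; union {s2}; ε-closure = {s0, s2}.
Read '1': s0→{s0, s3}, s2→{s1}; now {s0, s1, s3}.
Read '1': s0→{s0, s3}, s1→∅, s3→{s1, s3}; now {s0, s1, s3}.
The final set {s0, s1, s3} contains no accepting state.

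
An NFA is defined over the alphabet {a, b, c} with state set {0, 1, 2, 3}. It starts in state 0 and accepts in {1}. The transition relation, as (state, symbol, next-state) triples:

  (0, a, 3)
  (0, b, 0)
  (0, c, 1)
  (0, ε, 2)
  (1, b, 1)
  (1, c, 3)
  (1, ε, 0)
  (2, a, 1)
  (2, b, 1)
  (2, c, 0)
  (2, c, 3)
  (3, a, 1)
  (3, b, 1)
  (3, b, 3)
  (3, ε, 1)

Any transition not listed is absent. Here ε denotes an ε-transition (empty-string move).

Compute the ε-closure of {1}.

Begin with {1}.
ε-move 1 → 0; add 0.
ε-move 0 → 2; add 2.

{0, 1, 2}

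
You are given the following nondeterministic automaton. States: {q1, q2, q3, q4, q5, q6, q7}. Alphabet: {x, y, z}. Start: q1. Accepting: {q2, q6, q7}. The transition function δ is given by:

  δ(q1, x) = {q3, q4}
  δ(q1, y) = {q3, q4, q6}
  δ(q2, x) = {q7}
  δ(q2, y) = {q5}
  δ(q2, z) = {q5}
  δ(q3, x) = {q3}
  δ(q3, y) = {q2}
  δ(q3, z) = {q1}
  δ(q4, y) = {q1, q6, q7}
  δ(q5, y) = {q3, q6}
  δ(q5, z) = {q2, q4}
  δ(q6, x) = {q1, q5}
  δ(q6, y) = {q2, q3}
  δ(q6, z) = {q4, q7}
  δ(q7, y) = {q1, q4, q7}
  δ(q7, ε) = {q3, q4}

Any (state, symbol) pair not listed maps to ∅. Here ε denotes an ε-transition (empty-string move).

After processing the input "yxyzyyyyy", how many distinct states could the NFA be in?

7

Start in {q1}.
Read 'y': {q1} → {q3, q4, q6}.
Read 'x': {q3, q4, q6} → {q1, q3, q5}.
Read 'y': {q1, q3, q5} → {q2, q3, q4, q6}.
Read 'z': {q2, q3, q4, q6} → {q1, q3, q4, q5, q7}.
Read 'y': {q1, q3, q4, q5, q7} → {q1, q2, q3, q4, q6, q7}.
Read 'y': {q1, q2, q3, q4, q6, q7} → {q1, q2, q3, q4, q5, q6, q7}.
Read 'y': {q1, q2, q3, q4, q5, q6, q7} → {q1, q2, q3, q4, q5, q6, q7}.
Read 'y': {q1, q2, q3, q4, q5, q6, q7} → {q1, q2, q3, q4, q5, q6, q7}.
Read 'y': {q1, q2, q3, q4, q5, q6, q7} → {q1, q2, q3, q4, q5, q6, q7}.
That set has 7 states.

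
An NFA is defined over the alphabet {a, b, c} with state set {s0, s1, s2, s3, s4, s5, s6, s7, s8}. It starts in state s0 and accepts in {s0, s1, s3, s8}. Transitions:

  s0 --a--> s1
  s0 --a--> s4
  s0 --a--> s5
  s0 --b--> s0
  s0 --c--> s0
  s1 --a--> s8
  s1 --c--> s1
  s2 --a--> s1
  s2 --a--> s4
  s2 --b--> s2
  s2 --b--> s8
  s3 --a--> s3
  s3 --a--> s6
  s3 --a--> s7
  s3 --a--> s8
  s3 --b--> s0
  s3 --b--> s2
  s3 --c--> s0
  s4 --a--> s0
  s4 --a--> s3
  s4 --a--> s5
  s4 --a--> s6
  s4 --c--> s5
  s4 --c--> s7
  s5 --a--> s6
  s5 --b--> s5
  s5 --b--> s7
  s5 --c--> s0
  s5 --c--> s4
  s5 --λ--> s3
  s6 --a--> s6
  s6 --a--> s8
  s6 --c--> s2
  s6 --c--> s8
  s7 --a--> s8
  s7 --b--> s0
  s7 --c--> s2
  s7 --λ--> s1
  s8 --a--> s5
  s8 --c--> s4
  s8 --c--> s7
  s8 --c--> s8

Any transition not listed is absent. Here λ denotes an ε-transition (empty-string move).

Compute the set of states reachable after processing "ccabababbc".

{s0, s1, s2, s4, s7, s8}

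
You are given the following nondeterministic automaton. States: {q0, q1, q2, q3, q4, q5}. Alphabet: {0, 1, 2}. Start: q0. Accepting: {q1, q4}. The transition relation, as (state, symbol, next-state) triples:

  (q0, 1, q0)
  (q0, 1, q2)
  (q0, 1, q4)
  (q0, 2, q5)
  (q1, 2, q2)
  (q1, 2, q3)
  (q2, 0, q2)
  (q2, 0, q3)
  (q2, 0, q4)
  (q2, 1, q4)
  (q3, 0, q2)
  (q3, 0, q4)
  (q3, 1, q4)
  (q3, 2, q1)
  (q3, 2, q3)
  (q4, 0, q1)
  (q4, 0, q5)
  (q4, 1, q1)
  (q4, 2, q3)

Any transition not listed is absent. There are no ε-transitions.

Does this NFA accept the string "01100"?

No

Start in {q0}.
Read '0': {q0} → ∅.
The set is empty and remains empty for the remaining 4 symbols.
The final set ∅ contains no accepting state.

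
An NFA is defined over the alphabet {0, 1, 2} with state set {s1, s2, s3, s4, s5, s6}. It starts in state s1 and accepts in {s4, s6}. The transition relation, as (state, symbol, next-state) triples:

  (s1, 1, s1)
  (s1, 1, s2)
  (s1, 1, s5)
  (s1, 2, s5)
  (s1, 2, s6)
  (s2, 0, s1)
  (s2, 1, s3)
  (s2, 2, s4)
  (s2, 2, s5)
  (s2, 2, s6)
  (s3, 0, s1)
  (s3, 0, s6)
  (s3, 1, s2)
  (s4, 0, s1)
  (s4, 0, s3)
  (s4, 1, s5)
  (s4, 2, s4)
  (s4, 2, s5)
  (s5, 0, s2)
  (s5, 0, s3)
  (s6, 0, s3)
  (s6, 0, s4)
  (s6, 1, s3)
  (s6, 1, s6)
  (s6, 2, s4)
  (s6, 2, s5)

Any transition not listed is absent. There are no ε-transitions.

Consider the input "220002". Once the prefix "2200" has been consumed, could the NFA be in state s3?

No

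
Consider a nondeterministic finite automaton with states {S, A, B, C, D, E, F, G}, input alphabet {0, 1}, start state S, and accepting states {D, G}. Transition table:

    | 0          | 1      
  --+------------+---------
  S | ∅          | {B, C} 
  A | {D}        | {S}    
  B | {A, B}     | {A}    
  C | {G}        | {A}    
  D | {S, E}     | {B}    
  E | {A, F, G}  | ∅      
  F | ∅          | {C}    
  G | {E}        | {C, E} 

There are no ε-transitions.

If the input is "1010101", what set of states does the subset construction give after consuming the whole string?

Start in {S}.
Read '1': S→{B, C}; now {B, C}.
Read '0': B→{A, B}, C→{G}; now {A, B, G}.
Read '1': A→{S}, B→{A}, G→{C, E}; now {S, A, C, E}.
Read '0': S→∅, A→{D}, C→{G}, E→{A, F, G}; now {A, D, F, G}.
Read '1': A→{S}, D→{B}, F→{C}, G→{C, E}; now {S, B, C, E}.
Read '0': S→∅, B→{A, B}, C→{G}, E→{A, F, G}; now {A, B, F, G}.
Read '1': A→{S}, B→{A}, F→{C}, G→{C, E}; now {S, A, C, E}.

{S, A, C, E}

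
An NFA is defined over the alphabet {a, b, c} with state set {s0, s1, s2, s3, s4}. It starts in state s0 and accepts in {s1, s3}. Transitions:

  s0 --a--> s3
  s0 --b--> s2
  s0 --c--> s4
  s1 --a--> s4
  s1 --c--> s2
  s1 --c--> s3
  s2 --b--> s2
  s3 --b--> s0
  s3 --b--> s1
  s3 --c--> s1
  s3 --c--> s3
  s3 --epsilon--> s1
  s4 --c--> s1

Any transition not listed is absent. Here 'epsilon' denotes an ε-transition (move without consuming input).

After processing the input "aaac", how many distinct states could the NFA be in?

Start in {s0}.
Read 'a': s0→{s3}; union {s3}; ε-closure = {s1, s3}.
Read 'a': s1→{s4}, s3→∅; now {s4}.
Read 'a': s4→∅; now ∅.
The set is empty and remains empty for the remaining 1 symbol.
That set has 0 states.

0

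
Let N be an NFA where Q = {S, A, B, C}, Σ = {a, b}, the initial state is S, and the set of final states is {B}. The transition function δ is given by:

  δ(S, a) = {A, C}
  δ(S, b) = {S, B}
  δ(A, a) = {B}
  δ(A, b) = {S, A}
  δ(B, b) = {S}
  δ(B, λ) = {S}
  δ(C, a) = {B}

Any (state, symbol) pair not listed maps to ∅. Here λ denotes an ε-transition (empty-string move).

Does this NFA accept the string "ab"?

No

Start in {S}.
Read 'a': S→{A, C}; now {A, C}.
Read 'b': A→{S, A}, C→∅; now {S, A}.
The final set {S, A} contains no accepting state.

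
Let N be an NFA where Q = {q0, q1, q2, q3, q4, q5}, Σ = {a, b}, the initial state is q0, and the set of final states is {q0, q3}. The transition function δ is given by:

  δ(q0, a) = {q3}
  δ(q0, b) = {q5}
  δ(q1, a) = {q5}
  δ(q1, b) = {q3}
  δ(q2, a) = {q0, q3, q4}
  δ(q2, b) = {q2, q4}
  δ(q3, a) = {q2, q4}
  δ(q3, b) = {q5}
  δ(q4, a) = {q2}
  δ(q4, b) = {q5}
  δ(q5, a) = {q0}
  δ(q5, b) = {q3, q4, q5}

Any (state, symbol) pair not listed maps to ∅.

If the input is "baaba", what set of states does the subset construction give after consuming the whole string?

{q0}

Start in {q0}.
Read 'b': q0→{q5}; now {q5}.
Read 'a': q5→{q0}; now {q0}.
Read 'a': q0→{q3}; now {q3}.
Read 'b': q3→{q5}; now {q5}.
Read 'a': q5→{q0}; now {q0}.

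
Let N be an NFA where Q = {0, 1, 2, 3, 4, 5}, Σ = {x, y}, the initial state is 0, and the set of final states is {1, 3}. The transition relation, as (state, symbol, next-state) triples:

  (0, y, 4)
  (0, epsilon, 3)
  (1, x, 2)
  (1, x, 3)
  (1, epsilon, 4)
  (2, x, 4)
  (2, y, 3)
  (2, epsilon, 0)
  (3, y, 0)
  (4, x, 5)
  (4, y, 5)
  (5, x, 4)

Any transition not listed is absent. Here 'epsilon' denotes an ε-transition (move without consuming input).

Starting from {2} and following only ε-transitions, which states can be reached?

Begin with {2}.
ε-move 2 → 0; add 0.
ε-move 0 → 3; add 3.

{0, 2, 3}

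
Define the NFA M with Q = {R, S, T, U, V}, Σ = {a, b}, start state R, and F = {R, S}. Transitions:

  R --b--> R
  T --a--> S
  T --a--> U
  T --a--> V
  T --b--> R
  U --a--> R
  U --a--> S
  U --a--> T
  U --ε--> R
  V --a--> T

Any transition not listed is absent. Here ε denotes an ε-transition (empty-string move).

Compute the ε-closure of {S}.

Begin with {S}.
No ε-moves leave this set, so the closure equals the set itself.

{S}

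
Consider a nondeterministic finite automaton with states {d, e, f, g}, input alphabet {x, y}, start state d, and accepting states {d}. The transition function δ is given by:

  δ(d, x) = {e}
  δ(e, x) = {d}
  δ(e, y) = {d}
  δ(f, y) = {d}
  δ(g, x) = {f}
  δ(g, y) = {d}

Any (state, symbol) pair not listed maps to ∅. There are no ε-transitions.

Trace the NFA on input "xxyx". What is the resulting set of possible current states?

Start in {d}.
Read 'x': d→{e}; now {e}.
Read 'x': e→{d}; now {d}.
Read 'y': d→∅; now ∅.
The set is empty and remains empty for the remaining 1 symbol.

∅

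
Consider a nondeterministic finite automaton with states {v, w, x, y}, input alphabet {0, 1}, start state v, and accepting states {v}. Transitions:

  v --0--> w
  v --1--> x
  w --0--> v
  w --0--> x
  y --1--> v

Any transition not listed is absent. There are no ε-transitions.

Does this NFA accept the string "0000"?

Start in {v}.
Read '0': {v} → {w}.
Read '0': {w} → {v, x}.
Read '0': {v, x} → {w}.
Read '0': {w} → {v, x}.
The final set {v, x} contains the accepting state v.

Yes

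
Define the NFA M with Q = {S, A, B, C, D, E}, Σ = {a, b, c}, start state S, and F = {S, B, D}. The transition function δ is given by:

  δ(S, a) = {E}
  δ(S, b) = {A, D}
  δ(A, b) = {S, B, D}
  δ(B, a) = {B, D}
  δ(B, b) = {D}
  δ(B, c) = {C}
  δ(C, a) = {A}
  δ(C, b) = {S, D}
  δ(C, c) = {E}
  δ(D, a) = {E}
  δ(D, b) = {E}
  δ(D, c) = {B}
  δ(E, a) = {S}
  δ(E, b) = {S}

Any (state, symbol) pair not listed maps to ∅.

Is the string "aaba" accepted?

Start in {S}.
Read 'a': {S} → {E}.
Read 'a': {E} → {S}.
Read 'b': {S} → {A, D}.
Read 'a': {A, D} → {E}.
The final set {E} contains no accepting state.

No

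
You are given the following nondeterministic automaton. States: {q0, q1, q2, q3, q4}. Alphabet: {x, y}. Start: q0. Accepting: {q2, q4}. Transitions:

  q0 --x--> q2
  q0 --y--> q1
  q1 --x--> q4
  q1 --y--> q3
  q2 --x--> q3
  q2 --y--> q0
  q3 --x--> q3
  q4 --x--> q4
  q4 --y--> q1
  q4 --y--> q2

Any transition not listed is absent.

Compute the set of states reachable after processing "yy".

{q3}

Start in {q0}.
Read 'y': q0→{q1}; now {q1}.
Read 'y': q1→{q3}; now {q3}.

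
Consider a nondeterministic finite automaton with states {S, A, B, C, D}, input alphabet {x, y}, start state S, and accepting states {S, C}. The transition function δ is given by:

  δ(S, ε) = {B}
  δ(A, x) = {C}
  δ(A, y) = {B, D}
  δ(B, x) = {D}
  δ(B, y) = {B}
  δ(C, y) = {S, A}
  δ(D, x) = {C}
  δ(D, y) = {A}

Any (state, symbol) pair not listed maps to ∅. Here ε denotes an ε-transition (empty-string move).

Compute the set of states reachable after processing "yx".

{D}

Start: ε-closure({S}) = {S, B}.
Read 'y': S→∅, B→{B}; now {B}.
Read 'x': B→{D}; now {D}.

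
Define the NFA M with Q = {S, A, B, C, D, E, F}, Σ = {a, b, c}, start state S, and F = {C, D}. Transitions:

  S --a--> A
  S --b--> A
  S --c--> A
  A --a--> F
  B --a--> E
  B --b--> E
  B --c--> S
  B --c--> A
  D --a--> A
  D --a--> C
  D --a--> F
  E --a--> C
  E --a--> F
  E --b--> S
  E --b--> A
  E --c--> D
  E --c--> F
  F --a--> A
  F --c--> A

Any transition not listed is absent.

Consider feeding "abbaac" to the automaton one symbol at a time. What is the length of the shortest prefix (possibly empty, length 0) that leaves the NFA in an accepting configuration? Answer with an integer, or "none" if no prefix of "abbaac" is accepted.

none

Start in {S}.
Read 'a': S→{A}; now {A}.
Read 'b': A→∅; now ∅.
The set is empty and remains empty for the remaining 4 symbols.
No reachable set along the way intersects F.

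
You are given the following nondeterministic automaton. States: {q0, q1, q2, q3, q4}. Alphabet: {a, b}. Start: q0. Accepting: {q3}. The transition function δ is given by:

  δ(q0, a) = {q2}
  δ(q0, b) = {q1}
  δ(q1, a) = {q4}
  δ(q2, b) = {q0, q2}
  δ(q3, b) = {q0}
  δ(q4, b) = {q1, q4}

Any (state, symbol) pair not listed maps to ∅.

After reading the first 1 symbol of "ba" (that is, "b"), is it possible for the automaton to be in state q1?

Start in {q0}.
Read 'b': {q0} → {q1}.
State q1 is in {q1}.

Yes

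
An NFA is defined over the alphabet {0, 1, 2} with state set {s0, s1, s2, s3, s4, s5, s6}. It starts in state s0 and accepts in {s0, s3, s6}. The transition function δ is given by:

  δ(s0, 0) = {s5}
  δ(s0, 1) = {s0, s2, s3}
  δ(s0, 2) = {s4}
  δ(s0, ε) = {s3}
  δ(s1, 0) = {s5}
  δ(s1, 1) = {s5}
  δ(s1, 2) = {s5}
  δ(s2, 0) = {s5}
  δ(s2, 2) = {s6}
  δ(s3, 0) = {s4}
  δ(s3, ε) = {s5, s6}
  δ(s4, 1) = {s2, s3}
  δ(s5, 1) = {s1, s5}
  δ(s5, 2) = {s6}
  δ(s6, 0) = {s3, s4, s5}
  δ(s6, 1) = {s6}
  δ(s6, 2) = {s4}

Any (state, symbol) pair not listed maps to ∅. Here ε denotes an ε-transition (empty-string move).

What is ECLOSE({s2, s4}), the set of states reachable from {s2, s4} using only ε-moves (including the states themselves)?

{s2, s4}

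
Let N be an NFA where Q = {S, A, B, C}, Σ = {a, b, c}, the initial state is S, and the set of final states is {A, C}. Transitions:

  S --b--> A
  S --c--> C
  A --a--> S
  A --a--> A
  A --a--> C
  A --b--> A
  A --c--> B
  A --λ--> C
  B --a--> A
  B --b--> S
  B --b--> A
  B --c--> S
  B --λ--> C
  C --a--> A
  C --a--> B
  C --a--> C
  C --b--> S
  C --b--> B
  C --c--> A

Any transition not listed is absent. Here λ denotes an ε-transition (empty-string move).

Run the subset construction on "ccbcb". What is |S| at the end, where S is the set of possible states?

4

Start in {S}.
Read 'c': S→{C}; now {C}.
Read 'c': C→{A}; union {A}; ε-closure = {A, C}.
Read 'b': A→{A}, C→{S, B}; union {S, A, B}; ε-closure = {S, A, B, C}.
Read 'c': S→{C}, A→{B}, B→{S}, C→{A}; now {S, A, B, C}.
Read 'b': S→{A}, A→{A}, B→{S, A}, C→{S, B}; union {S, A, B}; ε-closure = {S, A, B, C}.
That set has 4 states.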